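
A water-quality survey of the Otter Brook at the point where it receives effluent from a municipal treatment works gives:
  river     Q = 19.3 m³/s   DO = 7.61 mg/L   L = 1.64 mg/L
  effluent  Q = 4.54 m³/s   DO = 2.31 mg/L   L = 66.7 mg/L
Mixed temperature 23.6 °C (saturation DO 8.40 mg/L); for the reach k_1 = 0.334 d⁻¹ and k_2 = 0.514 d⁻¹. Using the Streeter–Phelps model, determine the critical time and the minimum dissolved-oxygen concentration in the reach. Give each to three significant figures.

Mixed DO = (19.3×7.61 + 4.54×2.31)/(19.3+4.54) = 157.4/23.84 = 6.601 mg/L.
Mixed L₀ = (19.3×1.64 + 4.54×66.7)/(23.84) = 334.5/23.84 = 14.03 mg/L.
Initial deficit D₀ = C_s − DO₀ = 8.40 − 6.601 = 1.799 mg/L.
t_c = (1/0.1800) ln[(0.514/0.334)(1 − 1.799×0.1800/(0.334×14.03))] = 5.556 × ln(1.433) = 1.997 d.
D_c = (0.334/0.514) × 14.03 × e^(−0.334×1.997) = 0.6498 × 14.03 × 0.5132 = 4.679 mg/L.
Minimum DO = 8.40 − 4.679 = 3.721 mg/L.

t_c ≈ 2.00 d; minimum DO ≈ 3.72 mg/L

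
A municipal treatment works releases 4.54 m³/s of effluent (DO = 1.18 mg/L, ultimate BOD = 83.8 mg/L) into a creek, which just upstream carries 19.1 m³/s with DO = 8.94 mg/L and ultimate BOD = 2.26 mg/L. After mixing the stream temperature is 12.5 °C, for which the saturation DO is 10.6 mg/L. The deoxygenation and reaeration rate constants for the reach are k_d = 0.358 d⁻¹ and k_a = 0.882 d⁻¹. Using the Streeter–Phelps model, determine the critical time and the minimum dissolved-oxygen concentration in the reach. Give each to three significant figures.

Mixed DO = (19.1×8.94 + 4.54×1.18)/(19.1+4.54) = 176.1/23.64 = 7.450 mg/L.
Mixed L₀ = (19.1×2.26 + 4.54×83.8)/(23.64) = 423.6/23.64 = 17.92 mg/L.
Initial deficit D₀ = C_s − DO₀ = 10.6 − 7.450 = 3.150 mg/L.
t_c = (1/0.5240) ln[(0.882/0.358)(1 − 3.150×0.5240/(0.358×17.92))] = 1.908 × ln(1.830) = 1.153 d.
D_c = (0.358/0.882) × 17.92 × e^(−0.358×1.153) = 0.4059 × 17.92 × 0.6618 = 4.814 mg/L.
Minimum DO = 10.6 − 4.814 = 5.786 mg/L.

t_c ≈ 1.15 d; minimum DO ≈ 5.79 mg/L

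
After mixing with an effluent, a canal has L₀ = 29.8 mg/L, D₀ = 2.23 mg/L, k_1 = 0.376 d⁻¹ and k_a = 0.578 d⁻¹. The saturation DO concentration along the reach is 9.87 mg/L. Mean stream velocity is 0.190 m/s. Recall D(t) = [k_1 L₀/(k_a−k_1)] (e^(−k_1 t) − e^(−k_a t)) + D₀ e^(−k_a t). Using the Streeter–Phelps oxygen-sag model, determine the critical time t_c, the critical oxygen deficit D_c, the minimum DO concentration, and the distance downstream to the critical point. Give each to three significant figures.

t_c ≈ 1.93 d; D_c ≈ 9.40 mg/L; min DO ≈ 0.472 mg/L; x_c ≈ 31.6 km

t_c = [1/(k_a−k_1)] ln[(k_a/k_1)(1 − D₀(k_a−k_1)/(k_1 L₀))]
= [1/(0.578−0.376)] ln[(0.578/0.376)(1 − 2.23×0.2020/(0.376×29.8))]
= (1/0.2020) ln[1.537 × 0.9598] = 4.950 × ln(1.475) = 4.950 × 0.3890 = 1.926 d.
D_c = (k_1/k_a) L₀ e^(−k_1 t_c) = (0.376/0.578) × 29.8 × e^(−0.376×1.926) = 0.6505 × 29.8 × 0.4848 = 9.398 mg/L.
Minimum DO = C_s − D_c = 9.87 − 9.398 = 0.4717 mg/L.
x_c = v t_c = 0.190 m/s × 1.926 d × 86400 s/d = 31610 m ≈ 31.6 km.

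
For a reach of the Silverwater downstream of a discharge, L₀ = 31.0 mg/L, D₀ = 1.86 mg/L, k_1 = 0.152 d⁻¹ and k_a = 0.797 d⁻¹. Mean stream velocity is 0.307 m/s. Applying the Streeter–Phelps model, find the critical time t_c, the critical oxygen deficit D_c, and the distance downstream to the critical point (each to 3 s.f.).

t_c = [1/(k_a−k_1)] ln[(k_a/k_1)(1 − D₀(k_a−k_1)/(k_1 L₀))]
= [1/(0.797−0.152)] ln[(0.797/0.152)(1 − 1.86×0.6450/(0.152×31.0))]
= (1/0.6450) ln[5.243 × 0.7454] = 1.550 × ln(3.908) = 1.550 × 1.363 = 2.113 d.
L(t_c) = L₀ e^(−k_1 t_c) = 31.0 × 0.7253 = 22.48 mg/L, and at the critical point k_a D_c = k_1 L, so D_c = (0.152/0.797) × 22.48 = 4.288 mg/L.
x_c = v t_c = 0.307 m/s × 2.113 d × 86400 s/d = 56060 m ≈ 56.1 km.

t_c ≈ 2.11 d; D_c ≈ 4.29 mg/L; x_c ≈ 56.1 km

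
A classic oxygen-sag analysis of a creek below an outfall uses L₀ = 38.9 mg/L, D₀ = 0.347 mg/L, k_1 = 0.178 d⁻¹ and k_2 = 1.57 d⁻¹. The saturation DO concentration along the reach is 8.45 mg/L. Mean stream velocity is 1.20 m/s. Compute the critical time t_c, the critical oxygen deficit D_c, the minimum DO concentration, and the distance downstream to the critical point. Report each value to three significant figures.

t_c ≈ 1.51 d; D_c ≈ 3.37 mg/L; min DO ≈ 5.08 mg/L; x_c ≈ 157 km

t_c = [1/(k_2−k_1)] ln[(k_2/k_1)(1 − D₀(k_2−k_1)/(k_1 L₀))]
= [1/(1.57−0.178)] ln[(1.57/0.178)(1 − 0.347×1.392/(0.178×38.9))]
= (1/1.392) ln[8.820 × 0.9302] = 0.7184 × ln(8.205) = 0.7184 × 2.105 = 1.512 d.
L(t_c) = L₀ e^(−k_1 t_c) = 38.9 × 0.7640 = 29.72 mg/L, and at the critical point k_2 D_c = k_1 L, so D_c = (0.178/1.57) × 29.72 = 3.370 mg/L.
Minimum DO = C_s − D_c = 8.45 − 3.370 = 5.080 mg/L.
x_c = v t_c = 1.20 m/s × 1.512 d × 86400 s/d = 156800 m ≈ 157 km.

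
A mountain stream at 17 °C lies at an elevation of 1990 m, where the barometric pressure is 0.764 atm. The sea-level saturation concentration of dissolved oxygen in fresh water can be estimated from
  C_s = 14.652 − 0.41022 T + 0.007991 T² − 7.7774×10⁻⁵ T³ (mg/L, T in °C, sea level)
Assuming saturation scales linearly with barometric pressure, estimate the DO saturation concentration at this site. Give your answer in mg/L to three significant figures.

At sea level: C_s = 14.652 − 0.41022×17 + 0.007991×17² − 7.7774×10⁻⁵×17³ = 9.606 mg/L.
Pressure correction: C_s' = 9.606 × 0.764 = 7.339 mg/L.

C_s ≈ 7.34 mg/L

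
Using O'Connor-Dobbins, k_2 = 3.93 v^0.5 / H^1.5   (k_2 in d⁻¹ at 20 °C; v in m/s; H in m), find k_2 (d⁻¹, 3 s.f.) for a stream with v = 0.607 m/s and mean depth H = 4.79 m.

k_2 ≈ 0.292 d⁻¹

k_2 = 3.93 × 0.607^0.5 / 4.79^1.5 = 3.93 × 0.7791 / 10.48 = 0.2921 d⁻¹.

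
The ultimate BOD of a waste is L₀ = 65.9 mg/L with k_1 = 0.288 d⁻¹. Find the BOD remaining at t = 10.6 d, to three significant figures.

L ≈ 3.11 mg/L

L_t = L₀ e^(−k_1 t) = 65.9 × e^(−0.288×10.6) = 65.9 × 0.04723 = 3.112 mg/L.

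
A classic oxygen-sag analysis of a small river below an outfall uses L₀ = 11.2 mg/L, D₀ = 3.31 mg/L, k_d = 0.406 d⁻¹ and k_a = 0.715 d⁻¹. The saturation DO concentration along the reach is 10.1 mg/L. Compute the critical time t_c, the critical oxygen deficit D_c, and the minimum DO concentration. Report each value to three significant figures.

t_c ≈ 1.01 d; D_c ≈ 4.23 mg/L; min DO ≈ 5.87 mg/L

With k_a/k_d = 1.761 and 1 − D₀(k_a−k_d)/(k_d L₀) = 0.7751,
t_c = ln(1.761 × 0.7751) / (0.715 − 0.406) = ln(1.365) / 0.3090 = 0.3111/0.3090 = 1.007 d.
L(t_c) = L₀ e^(−k_d t_c) = 11.2 × 0.6644 = 7.442 mg/L, and at the critical point k_a D_c = k_d L, so D_c = (0.406/0.715) × 7.442 = 4.226 mg/L.
Minimum DO = C_s − D_c = 10.1 − 4.226 = 5.874 mg/L.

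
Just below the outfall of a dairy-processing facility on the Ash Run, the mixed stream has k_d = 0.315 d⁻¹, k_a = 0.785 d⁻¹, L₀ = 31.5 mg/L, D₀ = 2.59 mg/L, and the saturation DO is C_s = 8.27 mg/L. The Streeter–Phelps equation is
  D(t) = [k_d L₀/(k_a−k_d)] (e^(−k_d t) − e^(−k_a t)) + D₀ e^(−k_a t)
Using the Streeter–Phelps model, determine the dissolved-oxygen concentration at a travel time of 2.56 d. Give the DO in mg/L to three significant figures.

DO ≈ 1.33 mg/L

k_d L₀/(k_a−k_d) = 0.315×31.5/(0.785−0.315) = 9.922/0.4700 = 21.11 mg/L.
e^(−k_d t) = e^(−0.315×2.560) = 0.4465; e^(−k_a t) = e^(−0.785×2.560) = 0.1340.
D = 21.11 × (0.4465 − 0.1340) + 2.59 × 0.1340 = 6.596 + 0.3472 = 6.943 mg/L.
DO = C_s − D = 8.27 − 6.943 = 1.327 mg/L.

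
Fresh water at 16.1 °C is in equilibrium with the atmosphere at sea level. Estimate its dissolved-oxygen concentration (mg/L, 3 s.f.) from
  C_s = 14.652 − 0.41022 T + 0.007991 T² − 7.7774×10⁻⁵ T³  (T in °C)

C_s ≈ 9.79 mg/L

C_s = 14.652 − 0.41022×16.1 + 0.007991×16.1² − 7.7774×10⁻⁵×16.1³ = 9.794 mg/L.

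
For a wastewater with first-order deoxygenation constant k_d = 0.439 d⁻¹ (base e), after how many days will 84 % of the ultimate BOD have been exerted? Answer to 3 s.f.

y/L₀ = 1 − e^(−k_d t) = 0.84 ⇒ e^(−k_d t) = 0.160
t = −ln(0.160) / 0.439 = 1.833 / 0.439 = 4.174 d.

t ≈ 4.17 d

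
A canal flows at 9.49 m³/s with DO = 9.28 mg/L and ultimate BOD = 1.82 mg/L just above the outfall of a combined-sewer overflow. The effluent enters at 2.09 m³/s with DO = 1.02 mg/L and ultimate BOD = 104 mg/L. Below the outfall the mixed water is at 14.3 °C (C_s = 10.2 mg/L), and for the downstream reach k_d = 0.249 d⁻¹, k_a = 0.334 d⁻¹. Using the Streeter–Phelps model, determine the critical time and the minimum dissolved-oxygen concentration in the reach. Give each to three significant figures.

Mixed DO = (9.49×9.28 + 2.09×1.02)/(9.49+2.09) = 90.20/11.58 = 7.789 mg/L.
Mixed L₀ = (9.49×1.82 + 2.09×104)/(11.58) = 234.6/11.58 = 20.26 mg/L.
Initial deficit D₀ = C_s − DO₀ = 10.2 − 7.789 = 2.411 mg/L.
t_c = (1/0.08500) ln[(0.334/0.249)(1 − 2.411×0.08500/(0.249×20.26))] = 11.76 × ln(1.287) = 2.967 d.
D_c = (0.249/0.334) × 20.26 × e^(−0.249×2.967) = 0.7455 × 20.26 × 0.4777 = 7.215 mg/L.
Minimum DO = 10.2 − 7.215 = 2.985 mg/L.

t_c ≈ 2.97 d; minimum DO ≈ 2.98 mg/L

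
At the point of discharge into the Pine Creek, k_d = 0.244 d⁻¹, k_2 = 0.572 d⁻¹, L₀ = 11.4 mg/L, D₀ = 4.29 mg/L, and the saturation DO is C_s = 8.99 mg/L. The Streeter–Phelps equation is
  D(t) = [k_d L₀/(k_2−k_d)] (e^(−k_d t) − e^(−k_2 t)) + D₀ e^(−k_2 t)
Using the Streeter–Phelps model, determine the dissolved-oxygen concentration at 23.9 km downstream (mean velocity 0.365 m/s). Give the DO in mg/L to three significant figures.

Travel time t = x/v = 23.9 km / (0.365 m/s) = 23900 m / 0.365 m/s = 65480 s = 0.7579 d.
k_d L₀/(k_2−k_d) = 0.244×11.4/(0.572−0.244) = 2.782/0.3280 = 8.480 mg/L.
e^(−k_d t) = e^(−0.244×0.7579) = 0.8312; e^(−k_2 t) = e^(−0.572×0.7579) = 0.6482.
D = 8.480 × (0.8312 − 0.6482) + 4.29 × 0.6482 = 1.551 + 2.781 = 4.332 mg/L.
DO = C_s − D = 8.99 − 4.332 = 4.658 mg/L.

DO ≈ 4.66 mg/L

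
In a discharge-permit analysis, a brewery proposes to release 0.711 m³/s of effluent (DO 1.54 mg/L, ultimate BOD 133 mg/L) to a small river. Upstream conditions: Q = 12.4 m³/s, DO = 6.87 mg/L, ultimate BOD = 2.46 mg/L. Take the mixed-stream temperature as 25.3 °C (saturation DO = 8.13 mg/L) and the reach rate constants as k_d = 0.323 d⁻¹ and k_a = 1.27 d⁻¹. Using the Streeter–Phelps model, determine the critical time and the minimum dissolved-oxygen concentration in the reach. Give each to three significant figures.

t_c ≈ 0.763 d; minimum DO ≈ 6.23 mg/L

Mixed DO = (12.4×6.87 + 0.711×1.54)/(12.4+0.711) = 86.28/13.11 = 6.581 mg/L.
Mixed L₀ = (12.4×2.46 + 0.711×133)/(13.11) = 125.1/13.11 = 9.539 mg/L.
Initial deficit D₀ = C_s − DO₀ = 8.13 − 6.581 = 1.549 mg/L.
t_c = (1/0.9470) ln[(1.27/0.323)(1 − 1.549×0.9470/(0.323×9.539))] = 1.056 × ln(2.060) = 0.7631 d.
D_c = (0.323/1.27) × 9.539 × e^(−0.323×0.7631) = 0.2543 × 9.539 × 0.7815 = 1.896 mg/L.
Minimum DO = 8.13 − 1.896 = 6.234 mg/L.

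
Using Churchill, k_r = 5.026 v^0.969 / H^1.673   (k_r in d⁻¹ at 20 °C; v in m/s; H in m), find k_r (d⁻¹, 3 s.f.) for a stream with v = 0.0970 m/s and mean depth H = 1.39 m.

k_r = 5.026 × 0.0970^0.969 / 1.39^1.673 = 5.026 × 0.1043 / 1.735 = 0.3021 d⁻¹.

k_r ≈ 0.302 d⁻¹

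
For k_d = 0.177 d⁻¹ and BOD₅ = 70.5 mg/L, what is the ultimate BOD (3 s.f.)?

L₀ ≈ 120 mg/L

BOD₅ = L₀(1 − e^(−5k_d)) ⇒ L₀ = BOD₅ / (1 − e^(−5×0.177))
= 70.5 / (1 − 0.4127) = 70.5 / 0.5873 = 120.0 mg/L.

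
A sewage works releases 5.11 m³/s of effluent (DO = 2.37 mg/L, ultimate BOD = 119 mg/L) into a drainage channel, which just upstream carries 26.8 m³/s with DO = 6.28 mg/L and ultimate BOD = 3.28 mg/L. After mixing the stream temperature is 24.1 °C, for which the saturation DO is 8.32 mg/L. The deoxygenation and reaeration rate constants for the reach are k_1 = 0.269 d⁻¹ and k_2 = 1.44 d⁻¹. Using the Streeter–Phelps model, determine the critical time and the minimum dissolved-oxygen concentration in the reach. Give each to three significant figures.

t_c ≈ 0.784 d; minimum DO ≈ 5.02 mg/L

Mixed DO = (26.8×6.28 + 5.11×2.37)/(26.8+5.11) = 180.4/31.91 = 5.654 mg/L.
Mixed L₀ = (26.8×3.28 + 5.11×119)/(31.91) = 696.0/31.91 = 21.81 mg/L.
Initial deficit D₀ = C_s − DO₀ = 8.32 − 5.654 = 2.666 mg/L.
t_c = (1/1.171) ln[(1.44/0.269)(1 − 2.666×1.171/(0.269×21.81))] = 0.8540 × ln(2.505) = 0.7841 d.
D_c = (0.269/1.44) × 21.81 × e^(−0.269×0.7841) = 0.1868 × 21.81 × 0.8098 = 3.300 mg/L.
Minimum DO = 8.32 − 3.300 = 5.020 mg/L.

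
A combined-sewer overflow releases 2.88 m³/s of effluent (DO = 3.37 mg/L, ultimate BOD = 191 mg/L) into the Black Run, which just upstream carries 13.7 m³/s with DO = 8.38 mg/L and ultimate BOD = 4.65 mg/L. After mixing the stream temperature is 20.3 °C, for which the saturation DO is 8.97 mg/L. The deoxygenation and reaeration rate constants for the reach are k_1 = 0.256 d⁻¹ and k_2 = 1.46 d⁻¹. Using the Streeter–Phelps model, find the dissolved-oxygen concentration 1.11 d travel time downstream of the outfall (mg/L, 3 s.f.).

DO ≈ 4.31 mg/L

Mixed DO = (13.7×8.38 + 2.88×3.37)/(13.7+2.88) = 124.5/16.58 = 7.510 mg/L.
Mixed L₀ = (13.7×4.65 + 2.88×191)/(16.58) = 613.8/16.58 = 37.02 mg/L.
Initial deficit D₀ = C_s − DO₀ = 8.97 − 7.510 = 1.460 mg/L.
D(1.11) = [0.256×37.02/(1.46−0.256)](e^(−0.256×1.11) − e^(−1.46×1.11)) + 1.460 e^(−1.46×1.11)
= 7.871 × (0.7526 − 0.1978) + 1.460 × 0.1978 = 4.656 mg/L.
DO = 8.97 − 4.656 = 4.314 mg/L.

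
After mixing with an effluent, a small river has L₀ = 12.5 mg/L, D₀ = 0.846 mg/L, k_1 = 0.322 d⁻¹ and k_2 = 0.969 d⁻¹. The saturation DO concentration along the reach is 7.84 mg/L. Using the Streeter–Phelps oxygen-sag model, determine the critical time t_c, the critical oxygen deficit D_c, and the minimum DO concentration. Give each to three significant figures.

With k_2/k_1 = 3.009 and 1 − D₀(k_2−k_1)/(k_1 L₀) = 0.8640,
t_c = ln(3.009 × 0.8640) / (0.969 − 0.322) = ln(2.600) / 0.6470 = 0.9555/0.6470 = 1.477 d.
D_c = (k_1/k_2) L₀ e^(−k_1 t_c) = (0.322/0.969) × 12.5 × e^(−0.322×1.477) = 0.3323 × 12.5 × 0.6215 = 2.582 mg/L.
Minimum DO = C_s − D_c = 7.84 − 2.582 = 5.258 mg/L.

t_c ≈ 1.48 d; D_c ≈ 2.58 mg/L; min DO ≈ 5.26 mg/L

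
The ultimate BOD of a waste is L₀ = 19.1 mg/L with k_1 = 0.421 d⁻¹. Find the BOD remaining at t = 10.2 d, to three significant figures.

L_t = L₀ e^(−k_1 t) = 19.1 × e^(−0.421×10.2) = 19.1 × 0.01365 = 0.2607 mg/L.

L ≈ 0.261 mg/L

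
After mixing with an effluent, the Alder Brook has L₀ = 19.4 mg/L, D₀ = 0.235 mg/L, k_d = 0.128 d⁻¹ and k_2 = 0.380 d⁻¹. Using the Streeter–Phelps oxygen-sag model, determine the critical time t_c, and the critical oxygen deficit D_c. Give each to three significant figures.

t_c = [1/(k_2−k_d)] ln[(k_2/k_d)(1 − D₀(k_2−k_d)/(k_d L₀))]
= [1/(0.380−0.128)] ln[(0.380/0.128)(1 − 0.235×0.2520/(0.128×19.4))]
= (1/0.2520) ln[2.969 × 0.9762] = 3.968 × ln(2.898) = 3.968 × 1.064 = 4.222 d.
L(t_c) = L₀ e^(−k_d t_c) = 19.4 × 0.5825 = 11.30 mg/L, and at the critical point k_2 D_c = k_d L, so D_c = (0.128/0.380) × 11.30 = 3.806 mg/L.

t_c ≈ 4.22 d; D_c ≈ 3.81 mg/L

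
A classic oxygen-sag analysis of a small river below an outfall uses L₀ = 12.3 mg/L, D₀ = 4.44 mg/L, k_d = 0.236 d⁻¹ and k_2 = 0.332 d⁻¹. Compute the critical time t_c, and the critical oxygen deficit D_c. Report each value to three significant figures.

t_c ≈ 1.90 d; D_c ≈ 5.58 mg/L

At the critical point dD/dt = 0, so k_d L₀ e^(−k_d t) = k_2 D. Substituting D(t) from the Streeter–Phelps equation and solving for t gives
t_c = ln[(k_2/k_d)(1 − D₀(k_2−k_d)/(k_d L₀))] / (k_2−k_d).
Here k_2−k_d = 0.09600 d⁻¹ and 1 − D₀(k_2−k_d)/(k_d L₀) = 1 − 4.44×0.09600/(0.236×12.3) = 0.8532, so
t_c = ln(1.407 × 0.8532) / 0.09600 = 0.1825 / 0.09600 = 1.901 d.
D_c = (k_d/k_2) L₀ e^(−k_d t_c) = (0.236/0.332) × 12.3 × e^(−0.236×1.901) = 0.7108 × 12.3 × 0.6385 = 5.583 mg/L.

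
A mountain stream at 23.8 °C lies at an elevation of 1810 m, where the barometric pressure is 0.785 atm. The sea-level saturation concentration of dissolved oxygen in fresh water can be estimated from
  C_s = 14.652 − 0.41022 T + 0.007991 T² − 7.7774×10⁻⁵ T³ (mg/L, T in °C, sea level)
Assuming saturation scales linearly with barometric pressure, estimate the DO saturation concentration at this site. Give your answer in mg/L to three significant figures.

C_s ≈ 6.57 mg/L

At sea level: C_s = 14.652 − 0.41022×23.8 + 0.007991×23.8² − 7.7774×10⁻⁵×23.8³ = 8.367 mg/L.
Pressure correction: C_s' = 8.367 × 0.785 = 6.568 mg/L.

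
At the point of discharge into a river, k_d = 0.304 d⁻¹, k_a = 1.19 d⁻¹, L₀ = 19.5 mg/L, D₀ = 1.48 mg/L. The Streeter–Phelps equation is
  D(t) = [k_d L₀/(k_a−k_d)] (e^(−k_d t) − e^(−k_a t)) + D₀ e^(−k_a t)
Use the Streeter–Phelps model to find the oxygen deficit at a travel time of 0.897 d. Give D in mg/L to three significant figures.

D ≈ 3.30 mg/L

k_d L₀/(k_a−k_d) = 0.304×19.5/(1.19−0.304) = 5.928/0.8860 = 6.691 mg/L.
e^(−k_d t) = e^(−0.304×0.8970) = 0.7613; e^(−k_a t) = e^(−1.19×0.8970) = 0.3439.
D = 6.691 × (0.7613 − 0.3439) + 1.48 × 0.3439 = 2.793 + 0.5090 = 3.302 mg/L.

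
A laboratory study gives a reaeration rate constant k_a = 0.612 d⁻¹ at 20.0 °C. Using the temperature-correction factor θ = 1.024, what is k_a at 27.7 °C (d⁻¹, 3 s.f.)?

k_a(T₂) = k_a(T₁) · θ^(T₂−T₁) = 0.612 × 1.024^(27.7−20.0)
= 0.612 × 1.024^7.70 = 0.612 × 1.200 = 0.7346 d⁻¹.

k_a ≈ 0.735 d⁻¹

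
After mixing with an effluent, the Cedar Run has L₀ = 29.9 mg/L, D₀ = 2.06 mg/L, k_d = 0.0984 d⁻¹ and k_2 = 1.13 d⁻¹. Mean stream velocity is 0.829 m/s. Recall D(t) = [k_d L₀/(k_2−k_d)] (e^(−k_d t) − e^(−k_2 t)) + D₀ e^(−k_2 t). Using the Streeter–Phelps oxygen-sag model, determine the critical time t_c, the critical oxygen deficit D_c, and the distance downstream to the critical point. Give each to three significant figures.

t_c = [1/(k_2−k_d)] ln[(k_2/k_d)(1 − D₀(k_2−k_d)/(k_d L₀))]
= [1/(1.13−0.0984)] ln[(1.13/0.0984)(1 − 2.06×1.032/(0.0984×29.9))]
= (1/1.032) ln[11.48 × 0.2777] = 0.9694 × ln(3.189) = 0.9694 × 1.160 = 1.124 d.
L(t_c) = L₀ e^(−k_d t_c) = 29.9 × 0.8953 = 26.77 mg/L, and at the critical point k_2 D_c = k_d L, so D_c = (0.0984/1.13) × 26.77 = 2.331 mg/L.
x_c = v t_c = 0.829 m/s × 1.124 d × 86400 s/d = 80520 m ≈ 80.5 km.

t_c ≈ 1.12 d; D_c ≈ 2.33 mg/L; x_c ≈ 80.5 km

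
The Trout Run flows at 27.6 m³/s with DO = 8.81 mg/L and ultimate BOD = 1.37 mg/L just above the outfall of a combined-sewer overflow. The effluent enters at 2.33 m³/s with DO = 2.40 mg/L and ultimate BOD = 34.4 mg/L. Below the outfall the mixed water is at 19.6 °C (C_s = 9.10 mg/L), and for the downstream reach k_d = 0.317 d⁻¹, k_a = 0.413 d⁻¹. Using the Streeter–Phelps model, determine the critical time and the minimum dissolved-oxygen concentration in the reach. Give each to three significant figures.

Mixed DO = (27.6×8.81 + 2.33×2.40)/(27.6+2.33) = 248.7/29.93 = 8.311 mg/L.
Mixed L₀ = (27.6×1.37 + 2.33×34.4)/(29.93) = 118.0/29.93 = 3.941 mg/L.
Initial deficit D₀ = C_s − DO₀ = 9.10 − 8.311 = 0.7890 mg/L.
t_c = (1/0.09600) ln[(0.413/0.317)(1 − 0.7890×0.09600/(0.317×3.941))] = 10.42 × ln(1.224) = 2.104 d.
D_c = (0.317/0.413) × 3.941 × e^(−0.317×2.104) = 0.7676 × 3.941 × 0.5132 = 1.553 mg/L.
Minimum DO = 9.10 − 1.553 = 7.547 mg/L.

t_c ≈ 2.10 d; minimum DO ≈ 7.55 mg/L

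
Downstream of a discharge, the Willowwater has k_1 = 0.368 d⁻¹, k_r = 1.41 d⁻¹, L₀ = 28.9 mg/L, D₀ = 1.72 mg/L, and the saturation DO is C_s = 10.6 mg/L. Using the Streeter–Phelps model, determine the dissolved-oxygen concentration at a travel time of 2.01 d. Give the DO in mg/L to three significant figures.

DO ≈ 6.23 mg/L

k_1 L₀/(k_r−k_1) = 0.368×28.9/(1.41−0.368) = 10.64/1.042 = 10.21 mg/L.
e^(−k_1 t) = e^(−0.368×2.010) = 0.4773; e^(−k_r t) = e^(−1.41×2.010) = 0.05877.
D = 10.21 × (0.4773 − 0.05877) + 1.72 × 0.05877 = 4.271 + 0.1011 = 4.372 mg/L.
DO = C_s − D = 10.6 − 4.372 = 6.228 mg/L.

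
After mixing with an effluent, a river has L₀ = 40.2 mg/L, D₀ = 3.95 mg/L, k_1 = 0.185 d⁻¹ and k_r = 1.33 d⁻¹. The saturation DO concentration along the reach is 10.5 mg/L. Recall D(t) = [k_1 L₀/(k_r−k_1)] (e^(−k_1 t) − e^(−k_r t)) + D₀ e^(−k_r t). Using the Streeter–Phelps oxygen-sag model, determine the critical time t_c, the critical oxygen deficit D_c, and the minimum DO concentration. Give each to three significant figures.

t_c ≈ 0.905 d; D_c ≈ 4.73 mg/L; min DO ≈ 5.77 mg/L

At the critical point dD/dt = 0, so k_1 L₀ e^(−k_1 t) = k_r D. Substituting D(t) from the Streeter–Phelps equation and solving for t gives
t_c = ln[(k_r/k_1)(1 − D₀(k_r−k_1)/(k_1 L₀))] / (k_r−k_1).
Here k_r−k_1 = 1.145 d⁻¹ and 1 − D₀(k_r−k_1)/(k_1 L₀) = 1 − 3.95×1.145/(0.185×40.2) = 0.3919, so
t_c = ln(7.189 × 0.3919) / 1.145 = 1.036 / 1.145 = 0.9046 d.
D_c = (k_1/k_r) L₀ e^(−k_1 t_c) = (0.185/1.33) × 40.2 × e^(−0.185×0.9046) = 0.1391 × 40.2 × 0.8459 = 4.730 mg/L.
Minimum DO = C_s − D_c = 10.5 − 4.730 = 5.770 mg/L.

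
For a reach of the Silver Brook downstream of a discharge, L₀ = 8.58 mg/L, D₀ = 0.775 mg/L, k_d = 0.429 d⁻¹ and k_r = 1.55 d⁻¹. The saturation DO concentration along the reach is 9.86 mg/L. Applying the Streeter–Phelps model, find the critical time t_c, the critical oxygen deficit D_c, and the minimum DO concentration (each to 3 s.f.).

t_c ≈ 0.906 d; D_c ≈ 1.61 mg/L; min DO ≈ 8.25 mg/L

At the critical point dD/dt = 0, so k_d L₀ e^(−k_d t) = k_r D. Substituting D(t) from the Streeter–Phelps equation and solving for t gives
t_c = ln[(k_r/k_d)(1 − D₀(k_r−k_d)/(k_d L₀))] / (k_r−k_d).
Here k_r−k_d = 1.121 d⁻¹ and 1 − D₀(k_r−k_d)/(k_d L₀) = 1 − 0.775×1.121/(0.429×8.58) = 0.7640, so
t_c = ln(3.613 × 0.7640) / 1.121 = 1.015 / 1.121 = 0.9057 d.
L(t_c) = L₀ e^(−k_d t_c) = 8.58 × 0.6780 = 5.818 mg/L, and at the critical point k_r D_c = k_d L, so D_c = (0.429/1.55) × 5.818 = 1.610 mg/L.
Minimum DO = C_s − D_c = 9.86 − 1.610 = 8.250 mg/L.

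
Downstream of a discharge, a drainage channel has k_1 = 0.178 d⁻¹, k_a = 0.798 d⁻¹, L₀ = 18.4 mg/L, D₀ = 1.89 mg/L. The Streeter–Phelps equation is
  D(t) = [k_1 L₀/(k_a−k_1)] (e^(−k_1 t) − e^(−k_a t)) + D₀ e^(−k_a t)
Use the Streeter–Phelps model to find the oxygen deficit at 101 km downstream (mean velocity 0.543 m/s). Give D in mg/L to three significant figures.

D ≈ 2.99 mg/L

Travel time t = x/v = 101 km / (0.543 m/s) = 101000 m / 0.543 m/s = 186000 s = 2.153 d.
k_1 L₀/(k_a−k_1) = 0.178×18.4/(0.798−0.178) = 3.275/0.6200 = 5.283 mg/L.
e^(−k_1 t) = e^(−0.178×2.153) = 0.6817; e^(−k_a t) = e^(−0.798×2.153) = 0.1794.
D = 5.283 × (0.6817 − 0.1794) + 1.89 × 0.1794 = 2.653 + 0.3391 = 2.992 mg/L.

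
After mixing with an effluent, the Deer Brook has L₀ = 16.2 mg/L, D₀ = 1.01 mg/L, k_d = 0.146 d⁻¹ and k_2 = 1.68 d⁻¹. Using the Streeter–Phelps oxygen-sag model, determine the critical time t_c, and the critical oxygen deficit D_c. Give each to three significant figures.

At the critical point dD/dt = 0, so k_d L₀ e^(−k_d t) = k_2 D. Substituting D(t) from the Streeter–Phelps equation and solving for t gives
t_c = ln[(k_2/k_d)(1 − D₀(k_2−k_d)/(k_d L₀))] / (k_2−k_d).
Here k_2−k_d = 1.534 d⁻¹ and 1 − D₀(k_2−k_d)/(k_d L₀) = 1 − 1.01×1.534/(0.146×16.2) = 0.3449, so
t_c = ln(11.51 × 0.3449) / 1.534 = 1.379 / 1.534 = 0.8987 d.
D_c = (k_d/k_2) L₀ e^(−k_d t_c) = (0.146/1.68) × 16.2 × e^(−0.146×0.8987) = 0.08690 × 16.2 × 0.8770 = 1.235 mg/L.

t_c ≈ 0.899 d; D_c ≈ 1.23 mg/L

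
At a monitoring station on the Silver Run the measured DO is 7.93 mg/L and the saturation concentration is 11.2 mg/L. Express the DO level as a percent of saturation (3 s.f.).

70.8 % saturation

% saturation = C/C_s × 100 = 7.93/11.2 × 100 = 70.8 %.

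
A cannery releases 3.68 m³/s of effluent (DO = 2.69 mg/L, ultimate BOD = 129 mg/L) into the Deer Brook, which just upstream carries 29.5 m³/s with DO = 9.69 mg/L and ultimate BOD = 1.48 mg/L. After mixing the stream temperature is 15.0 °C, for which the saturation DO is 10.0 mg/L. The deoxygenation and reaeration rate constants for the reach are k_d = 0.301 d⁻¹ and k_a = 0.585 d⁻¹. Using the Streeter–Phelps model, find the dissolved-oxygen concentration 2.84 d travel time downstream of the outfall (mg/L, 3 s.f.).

Mixed DO = (29.5×9.69 + 3.68×2.69)/(29.5+3.68) = 295.8/33.18 = 8.914 mg/L.
Mixed L₀ = (29.5×1.48 + 3.68×129)/(33.18) = 518.4/33.18 = 15.62 mg/L.
Initial deficit D₀ = C_s − DO₀ = 10.0 − 8.914 = 1.086 mg/L.
D(2.84) = [0.301×15.62/(0.585−0.301)](e^(−0.301×2.84) − e^(−0.585×2.84)) + 1.086 e^(−0.585×2.84)
= 16.56 × (0.4254 − 0.1899) + 1.086 × 0.1899 = 4.105 mg/L.
DO = 10.0 − 4.105 = 5.895 mg/L.

DO ≈ 5.89 mg/L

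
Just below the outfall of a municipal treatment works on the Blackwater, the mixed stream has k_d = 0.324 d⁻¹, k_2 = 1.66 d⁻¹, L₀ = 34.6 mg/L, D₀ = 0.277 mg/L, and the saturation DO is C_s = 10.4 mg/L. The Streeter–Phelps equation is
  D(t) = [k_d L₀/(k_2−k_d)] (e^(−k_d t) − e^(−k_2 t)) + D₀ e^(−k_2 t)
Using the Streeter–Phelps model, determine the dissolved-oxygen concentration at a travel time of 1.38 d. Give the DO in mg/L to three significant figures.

k_d L₀/(k_2−k_d) = 0.324×34.6/(1.66−0.324) = 11.21/1.336 = 8.391 mg/L.
e^(−k_d t) = e^(−0.324×1.380) = 0.6395; e^(−k_2 t) = e^(−1.66×1.380) = 0.1012.
D = 8.391 × (0.6395 − 0.1012) + 0.277 × 0.1012 = 4.517 + 0.02803 = 4.545 mg/L.
DO = C_s − D = 10.4 − 4.545 = 5.855 mg/L.

DO ≈ 5.86 mg/L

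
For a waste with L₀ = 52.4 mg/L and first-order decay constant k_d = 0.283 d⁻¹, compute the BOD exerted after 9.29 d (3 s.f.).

y ≈ 48.6 mg/L

y_t = L₀(1 − e^(−k_d t)) = 52.4 × (1 − e^(−0.283×9.29))
= 52.4 × (1 − 0.07215) = 52.4 × 0.9279 = 48.62 mg/L.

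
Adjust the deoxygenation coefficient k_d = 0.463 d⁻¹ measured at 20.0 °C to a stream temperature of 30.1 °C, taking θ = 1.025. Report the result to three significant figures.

k_d(T₂) = k_d(T₁) · θ^(T₂−T₁) = 0.463 × 1.025^(30.1−20.0)
= 0.463 × 1.025^10.1 = 0.463 × 1.283 = 0.5941 d⁻¹.

k_d ≈ 0.594 d⁻¹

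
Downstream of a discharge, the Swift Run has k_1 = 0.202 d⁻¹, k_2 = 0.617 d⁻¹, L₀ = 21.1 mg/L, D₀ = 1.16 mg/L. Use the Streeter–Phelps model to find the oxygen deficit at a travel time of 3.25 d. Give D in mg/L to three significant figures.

D ≈ 4.10 mg/L

k_1 L₀/(k_2−k_1) = 0.202×21.1/(0.617−0.202) = 4.262/0.4150 = 10.27 mg/L.
e^(−k_1 t) = e^(−0.202×3.250) = 0.5187; e^(−k_2 t) = e^(−0.617×3.250) = 0.1346.
D = 10.27 × (0.5187 − 0.1346) + 1.16 × 0.1346 = 3.944 + 0.1562 = 4.100 mg/L.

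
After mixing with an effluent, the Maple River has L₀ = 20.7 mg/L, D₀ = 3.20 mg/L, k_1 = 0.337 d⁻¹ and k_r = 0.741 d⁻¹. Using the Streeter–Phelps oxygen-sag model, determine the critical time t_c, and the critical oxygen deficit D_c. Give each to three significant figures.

t_c ≈ 1.44 d; D_c ≈ 5.79 mg/L

With k_r/k_1 = 2.199 and 1 − D₀(k_r−k_1)/(k_1 L₀) = 0.8147,
t_c = ln(2.199 × 0.8147) / (0.741 − 0.337) = ln(1.791) / 0.4040 = 0.5830/0.4040 = 1.443 d.
L(t_c) = L₀ e^(−k_1 t_c) = 20.7 × 0.6149 = 12.73 mg/L, and at the critical point k_r D_c = k_1 L, so D_c = (0.337/0.741) × 12.73 = 5.789 mg/L.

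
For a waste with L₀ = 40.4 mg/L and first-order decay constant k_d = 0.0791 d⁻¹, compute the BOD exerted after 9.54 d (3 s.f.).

y_t = L₀(1 − e^(−k_d t)) = 40.4 × (1 − e^(−0.0791×9.54))
= 40.4 × (1 − 0.4702) = 40.4 × 0.5298 = 21.40 mg/L.

y ≈ 21.4 mg/L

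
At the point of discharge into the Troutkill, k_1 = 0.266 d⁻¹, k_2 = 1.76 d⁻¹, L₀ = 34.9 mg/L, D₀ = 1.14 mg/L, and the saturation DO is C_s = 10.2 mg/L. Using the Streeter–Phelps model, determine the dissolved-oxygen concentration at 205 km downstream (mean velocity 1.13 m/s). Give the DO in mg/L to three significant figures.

DO ≈ 6.77 mg/L

Travel time t = x/v = 205 km / (1.13 m/s) = 205000 m / 1.13 m/s = 181400 s = 2.100 d.
k_1 L₀/(k_2−k_1) = 0.266×34.9/(1.76−0.266) = 9.283/1.494 = 6.214 mg/L.
e^(−k_1 t) = e^(−0.266×2.100) = 0.5721; e^(−k_2 t) = e^(−1.76×2.100) = 0.02483.
D = 6.214 × (0.5721 − 0.02483) + 1.14 × 0.02483 = 3.400 + 0.02831 = 3.429 mg/L.
DO = C_s − D = 10.2 − 3.429 = 6.771 mg/L.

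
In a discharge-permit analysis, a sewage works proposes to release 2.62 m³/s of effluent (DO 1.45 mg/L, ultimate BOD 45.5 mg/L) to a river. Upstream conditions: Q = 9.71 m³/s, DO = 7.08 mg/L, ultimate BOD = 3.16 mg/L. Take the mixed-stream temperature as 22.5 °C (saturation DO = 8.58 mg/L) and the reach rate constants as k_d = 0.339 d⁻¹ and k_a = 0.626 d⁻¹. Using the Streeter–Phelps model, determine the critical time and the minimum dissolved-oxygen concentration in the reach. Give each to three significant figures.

Mixed DO = (9.71×7.08 + 2.62×1.45)/(9.71+2.62) = 72.55/12.33 = 5.884 mg/L.
Mixed L₀ = (9.71×3.16 + 2.62×45.5)/(12.33) = 149.9/12.33 = 12.16 mg/L.
Initial deficit D₀ = C_s − DO₀ = 8.58 − 5.884 = 2.696 mg/L.
t_c = (1/0.2870) ln[(0.626/0.339)(1 − 2.696×0.2870/(0.339×12.16))] = 3.484 × ln(1.500) = 1.412 d.
D_c = (0.339/0.626) × 12.16 × e^(−0.339×1.412) = 0.5415 × 12.16 × 0.6195 = 4.078 mg/L.
Minimum DO = 8.58 − 4.078 = 4.502 mg/L.

t_c ≈ 1.41 d; minimum DO ≈ 4.50 mg/L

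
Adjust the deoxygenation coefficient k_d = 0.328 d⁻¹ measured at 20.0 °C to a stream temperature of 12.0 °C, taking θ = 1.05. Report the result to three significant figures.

k_d ≈ 0.222 d⁻¹

k_d(T₂) = k_d(T₁) · θ^(T₂−T₁) = 0.328 × 1.05^(12.0−20.0)
= 0.328 × 1.05^-8.00 = 0.328 × 0.6768 = 0.2220 d⁻¹.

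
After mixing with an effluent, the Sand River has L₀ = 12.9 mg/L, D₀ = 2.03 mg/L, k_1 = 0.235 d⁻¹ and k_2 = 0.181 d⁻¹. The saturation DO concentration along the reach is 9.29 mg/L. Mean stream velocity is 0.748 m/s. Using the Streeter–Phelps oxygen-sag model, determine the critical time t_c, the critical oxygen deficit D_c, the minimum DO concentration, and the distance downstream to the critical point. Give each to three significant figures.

t_c ≈ 4.18 d; D_c ≈ 6.28 mg/L; min DO ≈ 3.01 mg/L; x_c ≈ 270 km

With k_2/k_1 = 0.7702 and 1 − D₀(k_2−k_1)/(k_1 L₀) = 1.036,
t_c = ln(0.7702 × 1.036) / (0.181 − 0.235) = ln(0.7981) / -0.05400 = -0.2256/-0.05400 = 4.177 d.
D_c = (k_1/k_2) L₀ e^(−k_1 t_c) = (0.235/0.181) × 12.9 × e^(−0.235×4.177) = 1.298 × 12.9 × 0.3747 = 6.276 mg/L.
Minimum DO = C_s − D_c = 9.29 − 6.276 = 3.014 mg/L.
x_c = v t_c = 0.748 m/s × 4.177 d × 86400 s/d = 270000 m ≈ 270 km.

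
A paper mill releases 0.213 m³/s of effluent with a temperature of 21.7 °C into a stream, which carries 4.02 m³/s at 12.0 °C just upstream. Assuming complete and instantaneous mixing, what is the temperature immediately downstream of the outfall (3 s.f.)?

12.5 °C

Flow-weighted mixing: C = (Q_r C_r + Q_w C_w)/(Q_r + Q_w)
= (4.02×12.0 + 0.213×21.7)/(4.02 + 0.213) = 52.86/4.233 = 12.49 °C.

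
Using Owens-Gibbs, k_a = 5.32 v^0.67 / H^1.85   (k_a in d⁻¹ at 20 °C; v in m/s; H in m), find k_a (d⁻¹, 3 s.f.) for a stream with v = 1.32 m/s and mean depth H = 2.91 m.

k_a ≈ 0.888 d⁻¹

k_a = 5.32 × 1.32^0.67 / 2.91^1.85 = 5.32 × 1.204 / 7.214 = 0.8882 d⁻¹.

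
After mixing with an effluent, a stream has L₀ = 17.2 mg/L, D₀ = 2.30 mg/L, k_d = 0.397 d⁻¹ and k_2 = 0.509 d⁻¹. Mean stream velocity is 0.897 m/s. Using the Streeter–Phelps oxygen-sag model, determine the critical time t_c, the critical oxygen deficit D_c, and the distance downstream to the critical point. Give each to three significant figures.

t_c = [1/(k_2−k_d)] ln[(k_2/k_d)(1 − D₀(k_2−k_d)/(k_d L₀))]
= [1/(0.509−0.397)] ln[(0.509/0.397)(1 − 2.30×0.1120/(0.397×17.2))]
= (1/0.1120) ln[1.282 × 0.9623] = 8.929 × ln(1.234) = 8.929 × 0.2101 = 1.876 d.
D_c = (k_d/k_2) L₀ e^(−k_d t_c) = (0.397/0.509) × 17.2 × e^(−0.397×1.876) = 0.7800 × 17.2 × 0.4749 = 6.371 mg/L.
x_c = v t_c = 0.897 m/s × 1.876 d × 86400 s/d = 145400 m ≈ 145 km.

t_c ≈ 1.88 d; D_c ≈ 6.37 mg/L; x_c ≈ 145 km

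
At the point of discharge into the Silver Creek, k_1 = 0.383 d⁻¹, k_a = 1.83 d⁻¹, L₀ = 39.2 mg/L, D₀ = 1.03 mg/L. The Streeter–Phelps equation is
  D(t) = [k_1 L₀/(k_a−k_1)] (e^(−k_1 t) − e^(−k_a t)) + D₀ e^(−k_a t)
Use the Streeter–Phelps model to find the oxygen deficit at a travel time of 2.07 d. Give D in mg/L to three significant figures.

D ≈ 4.48 mg/L

k_1 L₀/(k_a−k_1) = 0.383×39.2/(1.83−0.383) = 15.01/1.447 = 10.38 mg/L.
e^(−k_1 t) = e^(−0.383×2.070) = 0.4526; e^(−k_a t) = e^(−1.83×2.070) = 0.02264.
D = 10.38 × (0.4526 − 0.02264) + 1.03 × 0.02264 = 4.461 + 0.02332 = 4.484 mg/L.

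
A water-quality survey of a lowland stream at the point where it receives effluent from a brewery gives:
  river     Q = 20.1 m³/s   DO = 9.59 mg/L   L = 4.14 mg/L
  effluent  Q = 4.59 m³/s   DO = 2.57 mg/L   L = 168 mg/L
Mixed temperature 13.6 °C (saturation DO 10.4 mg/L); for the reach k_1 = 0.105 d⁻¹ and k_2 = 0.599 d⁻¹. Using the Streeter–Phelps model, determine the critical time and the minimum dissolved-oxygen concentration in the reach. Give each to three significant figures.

Mixed DO = (20.1×9.59 + 4.59×2.57)/(20.1+4.59) = 204.6/24.69 = 8.285 mg/L.
Mixed L₀ = (20.1×4.14 + 4.59×168)/(24.69) = 854.3/24.69 = 34.60 mg/L.
Initial deficit D₀ = C_s − DO₀ = 10.4 − 8.285 = 2.115 mg/L.
t_c = (1/0.4940) ln[(0.599/0.105)(1 − 2.115×0.4940/(0.105×34.60))] = 2.024 × ln(4.064) = 2.839 d.
D_c = (0.105/0.599) × 34.60 × e^(−0.105×2.839) = 0.1753 × 34.60 × 0.7423 = 4.502 mg/L.
Minimum DO = 10.4 − 4.502 = 5.898 mg/L.

t_c ≈ 2.84 d; minimum DO ≈ 5.90 mg/L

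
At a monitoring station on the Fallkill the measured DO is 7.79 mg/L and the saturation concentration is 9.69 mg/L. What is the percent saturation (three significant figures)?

% saturation = C/C_s × 100 = 7.79/9.69 × 100 = 80.4 %.

80.4 % saturation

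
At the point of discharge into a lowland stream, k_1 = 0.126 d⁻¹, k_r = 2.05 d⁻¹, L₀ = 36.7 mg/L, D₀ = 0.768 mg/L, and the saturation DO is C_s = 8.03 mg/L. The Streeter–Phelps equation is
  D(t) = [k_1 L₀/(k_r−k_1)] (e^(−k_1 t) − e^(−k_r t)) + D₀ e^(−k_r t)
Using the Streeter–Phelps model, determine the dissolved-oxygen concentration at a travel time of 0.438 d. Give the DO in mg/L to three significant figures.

DO ≈ 6.42 mg/L

k_1 L₀/(k_r−k_1) = 0.126×36.7/(2.05−0.126) = 4.624/1.924 = 2.403 mg/L.
e^(−k_1 t) = e^(−0.126×0.4380) = 0.9463; e^(−k_r t) = e^(−2.05×0.4380) = 0.4074.
D = 2.403 × (0.9463 − 0.4074) + 0.768 × 0.4074 = 1.295 + 0.3129 = 1.608 mg/L.
DO = C_s − D = 8.03 − 1.608 = 6.422 mg/L.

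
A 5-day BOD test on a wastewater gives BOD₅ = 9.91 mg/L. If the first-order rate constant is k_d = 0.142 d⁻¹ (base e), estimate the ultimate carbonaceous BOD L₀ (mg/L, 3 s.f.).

BOD₅ = L₀(1 − e^(−5k_d)) ⇒ L₀ = BOD₅ / (1 − e^(−5×0.142))
= 9.91 / (1 − 0.4916) = 9.91 / 0.5084 = 19.49 mg/L.

L₀ ≈ 19.5 mg/L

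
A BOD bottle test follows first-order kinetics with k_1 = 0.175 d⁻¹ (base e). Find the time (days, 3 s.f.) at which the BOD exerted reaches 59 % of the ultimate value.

t ≈ 5.09 d

y/L₀ = 1 − e^(−k_1 t) = 0.59 ⇒ e^(−k_1 t) = 0.410
t = −ln(0.410) / 0.175 = 0.8916 / 0.175 = 5.095 d.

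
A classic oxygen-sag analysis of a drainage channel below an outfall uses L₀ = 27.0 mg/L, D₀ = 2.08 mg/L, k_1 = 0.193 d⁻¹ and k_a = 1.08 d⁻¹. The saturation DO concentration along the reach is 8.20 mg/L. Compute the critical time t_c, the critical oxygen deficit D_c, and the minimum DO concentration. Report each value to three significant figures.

At the critical point dD/dt = 0, so k_1 L₀ e^(−k_1 t) = k_a D. Substituting D(t) from the Streeter–Phelps equation and solving for t gives
t_c = ln[(k_a/k_1)(1 − D₀(k_a−k_1)/(k_1 L₀))] / (k_a−k_1).
Here k_a−k_1 = 0.8870 d⁻¹ and 1 − D₀(k_a−k_1)/(k_1 L₀) = 1 − 2.08×0.8870/(0.193×27.0) = 0.6459, so
t_c = ln(5.596 × 0.6459) / 0.8870 = 1.285 / 0.8870 = 1.449 d.
L(t_c) = L₀ e^(−k_1 t_c) = 27.0 × 0.7561 = 20.41 mg/L, and at the critical point k_a D_c = k_1 L, so D_c = (0.193/1.08) × 20.41 = 3.648 mg/L.
Minimum DO = C_s − D_c = 8.20 − 3.648 = 4.552 mg/L.

t_c ≈ 1.45 d; D_c ≈ 3.65 mg/L; min DO ≈ 4.55 mg/L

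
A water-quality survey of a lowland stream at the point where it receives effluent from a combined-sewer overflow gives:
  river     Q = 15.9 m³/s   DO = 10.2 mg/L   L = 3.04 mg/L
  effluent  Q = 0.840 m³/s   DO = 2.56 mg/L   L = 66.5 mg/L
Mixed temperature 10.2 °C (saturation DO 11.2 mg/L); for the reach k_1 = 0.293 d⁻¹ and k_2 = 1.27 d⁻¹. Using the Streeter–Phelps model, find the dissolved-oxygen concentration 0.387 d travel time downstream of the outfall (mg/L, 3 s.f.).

DO ≈ 9.83 mg/L

Mixed DO = (15.9×10.2 + 0.840×2.56)/(15.9+0.840) = 164.3/16.74 = 9.817 mg/L.
Mixed L₀ = (15.9×3.04 + 0.840×66.5)/(16.74) = 104.2/16.74 = 6.224 mg/L.
Initial deficit D₀ = C_s − DO₀ = 11.2 − 9.817 = 1.383 mg/L.
D(0.387) = [0.293×6.224/(1.27−0.293)](e^(−0.293×0.387) − e^(−1.27×0.387)) + 1.383 e^(−1.27×0.387)
= 1.867 × (0.8928 − 0.6117) + 1.383 × 0.6117 = 1.371 mg/L.
DO = 11.2 − 1.371 = 9.829 mg/L.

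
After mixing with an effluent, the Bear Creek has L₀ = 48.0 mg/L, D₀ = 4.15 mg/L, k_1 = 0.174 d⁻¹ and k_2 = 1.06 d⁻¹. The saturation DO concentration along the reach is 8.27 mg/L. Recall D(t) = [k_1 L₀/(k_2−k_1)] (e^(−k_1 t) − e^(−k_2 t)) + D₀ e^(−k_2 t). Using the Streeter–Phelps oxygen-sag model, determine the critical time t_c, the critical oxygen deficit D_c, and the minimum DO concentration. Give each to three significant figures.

t_c ≈ 1.38 d; D_c ≈ 6.19 mg/L; min DO ≈ 2.08 mg/L

With k_2/k_1 = 6.092 and 1 − D₀(k_2−k_1)/(k_1 L₀) = 0.5598,
t_c = ln(6.092 × 0.5598) / (1.06 − 0.174) = ln(3.410) / 0.8860 = 1.227/0.8860 = 1.385 d.
L(t_c) = L₀ e^(−k_1 t_c) = 48.0 × 0.7859 = 37.72 mg/L, and at the critical point k_2 D_c = k_1 L, so D_c = (0.174/1.06) × 37.72 = 6.192 mg/L.
Minimum DO = C_s − D_c = 8.27 − 6.192 = 2.078 mg/L.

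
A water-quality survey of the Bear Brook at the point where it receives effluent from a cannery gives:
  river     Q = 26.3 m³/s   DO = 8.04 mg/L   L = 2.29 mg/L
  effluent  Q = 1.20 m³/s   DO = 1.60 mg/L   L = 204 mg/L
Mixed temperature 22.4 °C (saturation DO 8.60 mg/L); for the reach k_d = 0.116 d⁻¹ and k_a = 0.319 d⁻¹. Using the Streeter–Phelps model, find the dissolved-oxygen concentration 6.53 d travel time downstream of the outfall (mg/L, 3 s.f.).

Mixed DO = (26.3×8.04 + 1.20×1.60)/(26.3+1.20) = 213.4/27.50 = 7.759 mg/L.
Mixed L₀ = (26.3×2.29 + 1.20×204)/(27.50) = 305.0/27.50 = 11.09 mg/L.
Initial deficit D₀ = C_s − DO₀ = 8.60 − 7.759 = 0.8410 mg/L.
D(6.53) = [0.116×11.09/(0.319−0.116)](e^(−0.116×6.53) − e^(−0.319×6.53)) + 0.8410 e^(−0.319×6.53)
= 6.338 × (0.4688 − 0.1245) + 0.8410 × 0.1245 = 2.287 mg/L.
DO = 8.60 − 2.287 = 6.313 mg/L.

DO ≈ 6.31 mg/L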